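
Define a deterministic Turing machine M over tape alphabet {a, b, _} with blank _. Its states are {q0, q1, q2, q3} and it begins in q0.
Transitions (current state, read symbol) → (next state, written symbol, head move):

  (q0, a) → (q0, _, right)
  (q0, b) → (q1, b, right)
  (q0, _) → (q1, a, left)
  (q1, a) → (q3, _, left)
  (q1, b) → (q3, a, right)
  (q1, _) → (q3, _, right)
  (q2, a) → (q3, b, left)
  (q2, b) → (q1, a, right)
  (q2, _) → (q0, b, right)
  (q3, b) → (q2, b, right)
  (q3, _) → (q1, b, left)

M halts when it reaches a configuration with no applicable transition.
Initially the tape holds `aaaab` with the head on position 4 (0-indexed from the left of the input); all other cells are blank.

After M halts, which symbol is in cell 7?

a

state=q0 head=4 tape=aaaa[b]____   (q0,b)→(q1,b,right)
state=q1 head=5 tape=aaaab[_]___   (q1,_)→(q3,_,right)
state=q3 head=6 tape=aaaab_[_]__   (q3,_)→(q1,b,left)
state=q1 head=5 tape=aaaab[_]b__   (q1,_)→(q3,_,right)
state=q3 head=6 tape=aaaab_[b]__   (q3,b)→(q2,b,right)
state=q2 head=7 tape=aaaab_b[_]_   (q2,_)→(q0,b,right)
state=q0 head=8 tape=aaaab_bb[_]   (q0,_)→(q1,a,left)
state=q1 head=7 tape=aaaab_b[b]a   (q1,b)→(q3,a,right)
state=q3 head=8 tape=aaaab_ba[a]
Cell 7 holds a when M halts.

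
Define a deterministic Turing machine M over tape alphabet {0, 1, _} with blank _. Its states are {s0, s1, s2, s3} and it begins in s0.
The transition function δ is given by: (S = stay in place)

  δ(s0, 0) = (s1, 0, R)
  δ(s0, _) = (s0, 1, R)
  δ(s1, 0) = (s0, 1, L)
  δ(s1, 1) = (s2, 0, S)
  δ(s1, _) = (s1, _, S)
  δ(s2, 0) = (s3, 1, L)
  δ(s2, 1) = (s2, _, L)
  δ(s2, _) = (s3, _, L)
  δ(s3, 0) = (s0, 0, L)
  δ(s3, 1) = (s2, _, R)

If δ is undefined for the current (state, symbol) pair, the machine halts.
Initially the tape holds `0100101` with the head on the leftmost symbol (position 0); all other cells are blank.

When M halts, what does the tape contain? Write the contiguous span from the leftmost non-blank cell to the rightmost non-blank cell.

s0 | _[0]100101   read 0 → write 0, move R, go to s1
s1 | _0[1]00101   read 1 → write 0, move S, go to s2
s2 | _0[0]00101   read 0 → write 1, move L, go to s3
s3 | _[0]100101   read 0 → write 0, move L, go to s0
s0 | [_]0100101   read _ → write 1, move R, go to s0
s0 | 1[0]100101   read 0 → write 0, move R, go to s1
s1 | 10[1]00101   read 1 → write 0, move S, go to s2
s2 | 10[0]00101   read 0 → write 1, move L, go to s3
s3 | 1[0]100101   read 0 → write 0, move L, go to s0
s0 | [1]0100101
The non-blank tape span at halt is 10100101.

10100101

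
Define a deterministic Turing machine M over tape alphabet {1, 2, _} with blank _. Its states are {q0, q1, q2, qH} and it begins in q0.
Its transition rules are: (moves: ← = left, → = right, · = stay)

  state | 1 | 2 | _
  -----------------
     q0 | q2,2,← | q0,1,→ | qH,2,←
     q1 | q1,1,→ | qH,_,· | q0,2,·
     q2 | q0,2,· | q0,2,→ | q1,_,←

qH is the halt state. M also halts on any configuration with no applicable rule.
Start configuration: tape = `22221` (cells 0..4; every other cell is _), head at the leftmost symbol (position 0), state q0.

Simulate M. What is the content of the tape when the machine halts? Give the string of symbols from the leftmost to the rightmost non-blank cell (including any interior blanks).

111112

state=q0 head=0 tape=[2]2221_   (q0,2)→(q0,1,→)
state=q0 head=1 tape=1[2]221_   (q0,2)→(q0,1,→)
state=q0 head=2 tape=11[2]21_   (q0,2)→(q0,1,→)
state=q0 head=3 tape=111[2]1_   (q0,2)→(q0,1,→)
state=q0 head=4 tape=1111[1]_   (q0,1)→(q2,2,←)
state=q2 head=3 tape=111[1]2_   (q2,1)→(q0,2,·)
state=q0 head=3 tape=111[2]2_   (q0,2)→(q0,1,→)
state=q0 head=4 tape=1111[2]_   (q0,2)→(q0,1,→)
state=q0 head=5 tape=11111[_]   (q0,_)→(qH,2,←)
state=qH head=4 tape=1111[1]2
The non-blank tape span at halt is 111112.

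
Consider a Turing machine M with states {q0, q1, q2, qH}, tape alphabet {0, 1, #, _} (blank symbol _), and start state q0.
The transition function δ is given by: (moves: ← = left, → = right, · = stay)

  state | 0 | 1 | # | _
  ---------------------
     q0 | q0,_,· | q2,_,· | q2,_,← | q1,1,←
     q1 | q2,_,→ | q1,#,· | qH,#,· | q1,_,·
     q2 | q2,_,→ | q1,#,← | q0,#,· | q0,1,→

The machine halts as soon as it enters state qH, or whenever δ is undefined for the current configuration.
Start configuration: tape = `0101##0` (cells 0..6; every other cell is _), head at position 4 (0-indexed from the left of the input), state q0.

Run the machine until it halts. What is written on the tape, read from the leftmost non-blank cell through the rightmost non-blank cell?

q0 | 0101[#]#0   read # → write _, move ←, go to q2
q2 | 010[1]_#0   read 1 → write #, move ←, go to q1
q1 | 01[0]#_#0   read 0 → write _, move →, go to q2
q2 | 01_[#]_#0   read # → write #, move ·, go to q0
q0 | 01_[#]_#0   read # → write _, move ←, go to q2
q2 | 01[_]__#0   read _ → write 1, move →, go to q0
q0 | 011[_]_#0   read _ → write 1, move ←, go to q1
q1 | 01[1]1_#0   read 1 → write #, move ·, go to q1
q1 | 01[#]1_#0   read # → write #, move ·, go to qH
qH | 01[#]1_#0
The non-blank tape span at halt is 01#1_#0.

01#1_#0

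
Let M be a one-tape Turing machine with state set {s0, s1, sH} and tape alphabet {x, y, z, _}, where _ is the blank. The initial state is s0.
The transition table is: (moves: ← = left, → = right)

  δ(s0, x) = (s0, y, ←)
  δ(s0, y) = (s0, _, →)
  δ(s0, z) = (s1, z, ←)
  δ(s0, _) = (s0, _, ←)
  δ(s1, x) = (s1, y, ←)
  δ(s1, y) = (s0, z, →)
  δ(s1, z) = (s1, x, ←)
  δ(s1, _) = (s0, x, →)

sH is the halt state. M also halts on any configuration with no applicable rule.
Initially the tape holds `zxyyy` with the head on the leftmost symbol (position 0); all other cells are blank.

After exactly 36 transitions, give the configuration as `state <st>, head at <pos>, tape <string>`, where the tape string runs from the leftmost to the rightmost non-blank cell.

state=s0 head=0 tape=____[z]xyyy   (s0,z)→(s1,z,←)
state=s1 head=-1 tape=___[_]zxyyy   (s1,_)→(s0,x,→)
state=s0 head=0 tape=___x[z]xyyy   (s0,z)→(s1,z,←)
state=s1 head=-1 tape=___[x]zxyyy   (s1,x)→(s1,y,←)
state=s1 head=-2 tape=__[_]yzxyyy   (s1,_)→(s0,x,→)
state=s0 head=-1 tape=__x[y]zxyyy   (s0,y)→(s0,_,→)
state=s0 head=0 tape=__x_[z]xyyy   (s0,z)→(s1,z,←)
state=s1 head=-1 tape=__x[_]zxyyy   (s1,_)→(s0,x,→)
state=s0 head=0 tape=__xx[z]xyyy   (s0,z)→(s1,z,←)
state=s1 head=-1 tape=__x[x]zxyyy   (s1,x)→(s1,y,←)
state=s1 head=-2 tape=__[x]yzxyyy   (s1,x)→(s1,y,←)
state=s1 head=-3 tape=_[_]yyzxyyy   (s1,_)→(s0,x,→)
state=s0 head=-2 tape=_x[y]yzxyyy   (s0,y)→(s0,_,→)
state=s0 head=-1 tape=_x_[y]zxyyy   (s0,y)→(s0,_,→)
state=s0 head=0 tape=_x__[z]xyyy   (s0,z)→(s1,z,←)
state=s1 head=-1 tape=_x_[_]zxyyy   (s1,_)→(s0,x,→)
state=s0 head=0 tape=_x_x[z]xyyy   (s0,z)→(s1,z,←)
state=s1 head=-1 tape=_x_[x]zxyyy   (s1,x)→(s1,y,←)
state=s1 head=-2 tape=_x[_]yzxyyy   (s1,_)→(s0,x,→)
state=s0 head=-1 tape=_xx[y]zxyyy   (s0,y)→(s0,_,→)
state=s0 head=0 tape=_xx_[z]xyyy   (s0,z)→(s1,z,←)
state=s1 head=-1 tape=_xx[_]zxyyy   (s1,_)→(s0,x,→)
state=s0 head=0 tape=_xxx[z]xyyy   (s0,z)→(s1,z,←)
state=s1 head=-1 tape=_xx[x]zxyyy   (s1,x)→(s1,y,←)
state=s1 head=-2 tape=_x[x]yzxyyy   (s1,x)→(s1,y,←)
state=s1 head=-3 tape=_[x]yyzxyyy   (s1,x)→(s1,y,←)
state=s1 head=-4 tape=[_]yyyzxyyy   (s1,_)→(s0,x,→)
state=s0 head=-3 tape=x[y]yyzxyyy   (s0,y)→(s0,_,→)
state=s0 head=-2 tape=x_[y]yzxyyy   (s0,y)→(s0,_,→)
state=s0 head=-1 tape=x__[y]zxyyy   (s0,y)→(s0,_,→)
state=s0 head=0 tape=x___[z]xyyy   (s0,z)→(s1,z,←)
state=s1 head=-1 tape=x__[_]zxyyy   (s1,_)→(s0,x,→)
state=s0 head=0 tape=x__x[z]xyyy   (s0,z)→(s1,z,←)
state=s1 head=-1 tape=x__[x]zxyyy   (s1,x)→(s1,y,←)
state=s1 head=-2 tape=x_[_]yzxyyy   (s1,_)→(s0,x,→)
state=s0 head=-1 tape=x_x[y]zxyyy   (s0,y)→(s0,_,→)
state=s0 head=0 tape=x_x_[z]xyyy
After 36 steps: state s0, head at 0, tape x_x_zxyyy.

state s0, head at 0, tape x_x_zxyyy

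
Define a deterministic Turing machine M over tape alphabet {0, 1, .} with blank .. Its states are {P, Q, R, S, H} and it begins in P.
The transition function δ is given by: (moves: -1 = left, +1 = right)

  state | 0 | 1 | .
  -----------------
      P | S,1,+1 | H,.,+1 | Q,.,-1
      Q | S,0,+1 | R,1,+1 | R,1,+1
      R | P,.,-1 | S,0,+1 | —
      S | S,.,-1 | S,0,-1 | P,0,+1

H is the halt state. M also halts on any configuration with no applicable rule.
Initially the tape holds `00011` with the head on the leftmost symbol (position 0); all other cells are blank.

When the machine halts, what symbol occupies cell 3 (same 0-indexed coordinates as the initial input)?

state=P head=0 tape=...[0]0011.   (P,0)→(S,1,+1)
state=S head=1 tape=...1[0]011.   (S,0)→(S,.,-1)
state=S head=0 tape=...[1].011.   (S,1)→(S,0,-1)
state=S head=-1 tape=..[.]0.011.   (S,.)→(P,0,+1)
state=P head=0 tape=..0[0].011.   (P,0)→(S,1,+1)
state=S head=1 tape=..01[.]011.   (S,.)→(P,0,+1)
state=P head=2 tape=..010[0]11.   (P,0)→(S,1,+1)
state=S head=3 tape=..0101[1]1.   (S,1)→(S,0,-1)
state=S head=2 tape=..010[1]01.   (S,1)→(S,0,-1)
state=S head=1 tape=..01[0]001.   (S,0)→(S,.,-1)
state=S head=0 tape=..0[1].001.   (S,1)→(S,0,-1)
state=S head=-1 tape=..[0]0.001.   (S,0)→(S,.,-1)
state=S head=-2 tape=.[.].0.001.   (S,.)→(P,0,+1)
state=P head=-1 tape=.0[.]0.001.   (P,.)→(Q,.,-1)
state=Q head=-2 tape=.[0].0.001.   (Q,0)→(S,0,+1)
state=S head=-1 tape=.0[.]0.001.   (S,.)→(P,0,+1)
state=P head=0 tape=.00[0].001.   (P,0)→(S,1,+1)
state=S head=1 tape=.001[.]001.   (S,.)→(P,0,+1)
state=P head=2 tape=.0010[0]01.   (P,0)→(S,1,+1)
state=S head=3 tape=.00101[0]1.   (S,0)→(S,.,-1)
state=S head=2 tape=.0010[1].1.   (S,1)→(S,0,-1)
state=S head=1 tape=.001[0]0.1.   (S,0)→(S,.,-1)
state=S head=0 tape=.00[1].0.1.   (S,1)→(S,0,-1)
state=S head=-1 tape=.0[0]0.0.1.   (S,0)→(S,.,-1)
state=S head=-2 tape=.[0].0.0.1.   (S,0)→(S,.,-1)
state=S head=-3 tape=[.]..0.0.1.   (S,.)→(P,0,+1)
state=P head=-2 tape=0[.].0.0.1.   (P,.)→(Q,.,-1)
state=Q head=-3 tape=[0]..0.0.1.   (Q,0)→(S,0,+1)
state=S head=-2 tape=0[.].0.0.1.   (S,.)→(P,0,+1)
state=P head=-1 tape=00[.]0.0.1.   (P,.)→(Q,.,-1)
state=Q head=-2 tape=0[0].0.0.1.   (Q,0)→(S,0,+1)
state=S head=-1 tape=00[.]0.0.1.   (S,.)→(P,0,+1)
state=P head=0 tape=000[0].0.1.   (P,0)→(S,1,+1)
state=S head=1 tape=0001[.]0.1.   (S,.)→(P,0,+1)
state=P head=2 tape=00010[0].1.   (P,0)→(S,1,+1)
state=S head=3 tape=000101[.]1.   (S,.)→(P,0,+1)
state=P head=4 tape=0001010[1].   (P,1)→(H,.,+1)
state=H head=5 tape=0001010.[.]
Cell 3 holds 0 when M halts.

0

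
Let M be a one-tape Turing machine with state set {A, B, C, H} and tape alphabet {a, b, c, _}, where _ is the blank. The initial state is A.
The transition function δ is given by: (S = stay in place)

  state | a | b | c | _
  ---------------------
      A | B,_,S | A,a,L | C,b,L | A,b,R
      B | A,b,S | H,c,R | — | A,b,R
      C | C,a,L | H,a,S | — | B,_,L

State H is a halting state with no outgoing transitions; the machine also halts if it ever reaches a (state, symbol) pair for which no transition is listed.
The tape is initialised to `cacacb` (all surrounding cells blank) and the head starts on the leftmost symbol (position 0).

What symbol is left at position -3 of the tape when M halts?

b

state=A head=0 tape=___[c]acacb   (A,c)→(C,b,L)
state=C head=-1 tape=__[_]bacacb   (C,_)→(B,_,L)
state=B head=-2 tape=_[_]_bacacb   (B,_)→(A,b,R)
state=A head=-1 tape=_b[_]bacacb   (A,_)→(A,b,R)
state=A head=0 tape=_bb[b]acacb   (A,b)→(A,a,L)
state=A head=-1 tape=_b[b]aacacb   (A,b)→(A,a,L)
state=A head=-2 tape=_[b]aaacacb   (A,b)→(A,a,L)
state=A head=-3 tape=[_]aaaacacb   (A,_)→(A,b,R)
state=A head=-2 tape=b[a]aaacacb   (A,a)→(B,_,S)
state=B head=-2 tape=b[_]aaacacb   (B,_)→(A,b,R)
state=A head=-1 tape=bb[a]aacacb   (A,a)→(B,_,S)
state=B head=-1 tape=bb[_]aacacb   (B,_)→(A,b,R)
state=A head=0 tape=bbb[a]acacb   (A,a)→(B,_,S)
state=B head=0 tape=bbb[_]acacb   (B,_)→(A,b,R)
state=A head=1 tape=bbbb[a]cacb   (A,a)→(B,_,S)
state=B head=1 tape=bbbb[_]cacb   (B,_)→(A,b,R)
state=A head=2 tape=bbbbb[c]acb   (A,c)→(C,b,L)
state=C head=1 tape=bbbb[b]bacb   (C,b)→(H,a,S)
state=H head=1 tape=bbbb[a]bacb
Cell -3 holds b when M halts.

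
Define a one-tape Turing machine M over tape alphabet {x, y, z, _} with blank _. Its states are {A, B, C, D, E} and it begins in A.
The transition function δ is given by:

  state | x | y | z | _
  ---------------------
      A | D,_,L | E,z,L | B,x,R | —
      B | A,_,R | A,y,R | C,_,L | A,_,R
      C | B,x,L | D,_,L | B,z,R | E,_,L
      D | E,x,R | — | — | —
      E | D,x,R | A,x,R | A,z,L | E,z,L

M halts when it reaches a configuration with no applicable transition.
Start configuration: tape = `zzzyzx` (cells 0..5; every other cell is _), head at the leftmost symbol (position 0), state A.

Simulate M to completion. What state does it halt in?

A | _[z]zzyzx   read z → write x, move R, go to B
B | _x[z]zyzx   read z → write _, move L, go to C
C | _[x]_zyzx   read x → write x, move L, go to B
B | [_]x_zyzx   read _ → write _, move R, go to A
A | _[x]_zyzx   read x → write _, move L, go to D
D | [_]__zyzx
No transition is defined for (D, _); M halts in state D.

D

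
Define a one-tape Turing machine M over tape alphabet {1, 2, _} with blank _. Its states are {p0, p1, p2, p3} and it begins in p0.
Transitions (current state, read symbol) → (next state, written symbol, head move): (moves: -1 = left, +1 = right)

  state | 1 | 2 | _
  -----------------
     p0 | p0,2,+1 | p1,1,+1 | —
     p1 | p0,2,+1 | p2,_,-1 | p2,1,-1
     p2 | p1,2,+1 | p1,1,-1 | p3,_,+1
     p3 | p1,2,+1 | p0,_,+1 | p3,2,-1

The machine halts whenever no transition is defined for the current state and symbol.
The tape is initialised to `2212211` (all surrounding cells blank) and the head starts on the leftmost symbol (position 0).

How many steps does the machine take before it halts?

24

state=p0 head=0 tape=___[2]212211   (p0,2)→(p1,1,+1)
state=p1 head=1 tape=___1[2]12211   (p1,2)→(p2,_,-1)
state=p2 head=0 tape=___[1]_12211   (p2,1)→(p1,2,+1)
state=p1 head=1 tape=___2[_]12211   (p1,_)→(p2,1,-1)
state=p2 head=0 tape=___[2]112211   (p2,2)→(p1,1,-1)
state=p1 head=-1 tape=__[_]1112211   (p1,_)→(p2,1,-1)
state=p2 head=-2 tape=_[_]11112211   (p2,_)→(p3,_,+1)
state=p3 head=-1 tape=__[1]1112211   (p3,1)→(p1,2,+1)
state=p1 head=0 tape=__2[1]112211   (p1,1)→(p0,2,+1)
state=p0 head=1 tape=__22[1]12211   (p0,1)→(p0,2,+1)
state=p0 head=2 tape=__222[1]2211   (p0,1)→(p0,2,+1)
state=p0 head=3 tape=__2222[2]211   (p0,2)→(p1,1,+1)
state=p1 head=4 tape=__22221[2]11   (p1,2)→(p2,_,-1)
state=p2 head=3 tape=__2222[1]_11   (p2,1)→(p1,2,+1)
state=p1 head=4 tape=__22222[_]11   (p1,_)→(p2,1,-1)
state=p2 head=3 tape=__2222[2]111   (p2,2)→(p1,1,-1)
state=p1 head=2 tape=__222[2]1111   (p1,2)→(p2,_,-1)
state=p2 head=1 tape=__22[2]_1111   (p2,2)→(p1,1,-1)
state=p1 head=0 tape=__2[2]1_1111   (p1,2)→(p2,_,-1)
state=p2 head=-1 tape=__[2]_1_1111   (p2,2)→(p1,1,-1)
state=p1 head=-2 tape=_[_]1_1_1111   (p1,_)→(p2,1,-1)
state=p2 head=-3 tape=[_]11_1_1111   (p2,_)→(p3,_,+1)
state=p3 head=-2 tape=_[1]1_1_1111   (p3,1)→(p1,2,+1)
state=p1 head=-1 tape=_2[1]_1_1111   (p1,1)→(p0,2,+1)
state=p0 head=0 tape=_22[_]1_1111
M halts after 24 transitions.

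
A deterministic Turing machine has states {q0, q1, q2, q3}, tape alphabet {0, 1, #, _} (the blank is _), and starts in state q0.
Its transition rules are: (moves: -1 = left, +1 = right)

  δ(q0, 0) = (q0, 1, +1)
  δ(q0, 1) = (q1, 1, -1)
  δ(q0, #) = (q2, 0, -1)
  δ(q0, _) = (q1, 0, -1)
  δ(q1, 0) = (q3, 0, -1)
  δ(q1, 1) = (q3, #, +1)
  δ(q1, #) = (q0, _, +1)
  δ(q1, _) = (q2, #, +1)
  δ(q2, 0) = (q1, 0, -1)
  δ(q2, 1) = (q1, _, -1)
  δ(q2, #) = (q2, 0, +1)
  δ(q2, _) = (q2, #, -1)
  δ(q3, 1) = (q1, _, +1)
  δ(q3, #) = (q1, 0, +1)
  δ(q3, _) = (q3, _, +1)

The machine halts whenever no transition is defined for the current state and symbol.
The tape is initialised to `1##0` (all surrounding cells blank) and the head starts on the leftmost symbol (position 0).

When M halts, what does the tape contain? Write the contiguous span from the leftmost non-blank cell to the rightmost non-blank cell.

000#0

state=q0 head=0 tape=_[1]##0   (q0,1)→(q1,1,-1)
state=q1 head=-1 tape=[_]1##0   (q1,_)→(q2,#,+1)
state=q2 head=0 tape=#[1]##0   (q2,1)→(q1,_,-1)
state=q1 head=-1 tape=[#]_##0   (q1,#)→(q0,_,+1)
state=q0 head=0 tape=_[_]##0   (q0,_)→(q1,0,-1)
state=q1 head=-1 tape=[_]0##0   (q1,_)→(q2,#,+1)
state=q2 head=0 tape=#[0]##0   (q2,0)→(q1,0,-1)
state=q1 head=-1 tape=[#]0##0   (q1,#)→(q0,_,+1)
state=q0 head=0 tape=_[0]##0   (q0,0)→(q0,1,+1)
state=q0 head=1 tape=_1[#]#0   (q0,#)→(q2,0,-1)
state=q2 head=0 tape=_[1]0#0   (q2,1)→(q1,_,-1)
state=q1 head=-1 tape=[_]_0#0   (q1,_)→(q2,#,+1)
state=q2 head=0 tape=#[_]0#0   (q2,_)→(q2,#,-1)
state=q2 head=-1 tape=[#]#0#0   (q2,#)→(q2,0,+1)
state=q2 head=0 tape=0[#]0#0   (q2,#)→(q2,0,+1)
state=q2 head=1 tape=00[0]#0   (q2,0)→(q1,0,-1)
state=q1 head=0 tape=0[0]0#0   (q1,0)→(q3,0,-1)
state=q3 head=-1 tape=[0]00#0
The non-blank tape span at halt is 000#0.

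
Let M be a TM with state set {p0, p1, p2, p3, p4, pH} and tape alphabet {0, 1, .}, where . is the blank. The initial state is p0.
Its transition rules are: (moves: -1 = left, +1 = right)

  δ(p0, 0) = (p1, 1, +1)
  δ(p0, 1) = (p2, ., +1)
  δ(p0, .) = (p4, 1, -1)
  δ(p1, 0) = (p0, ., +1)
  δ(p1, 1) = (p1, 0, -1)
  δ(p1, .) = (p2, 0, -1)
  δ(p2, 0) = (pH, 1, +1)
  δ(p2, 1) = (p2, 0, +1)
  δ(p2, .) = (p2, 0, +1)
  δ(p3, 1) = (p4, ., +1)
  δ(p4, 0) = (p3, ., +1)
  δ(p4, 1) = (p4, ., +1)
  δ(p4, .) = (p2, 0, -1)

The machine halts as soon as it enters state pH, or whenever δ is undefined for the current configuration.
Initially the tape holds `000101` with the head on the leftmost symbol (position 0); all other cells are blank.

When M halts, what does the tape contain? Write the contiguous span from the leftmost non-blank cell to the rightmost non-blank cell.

state=p0 head=0 tape=[0]00101   (p0,0)→(p1,1,+1)
state=p1 head=1 tape=1[0]0101   (p1,0)→(p0,.,+1)
state=p0 head=2 tape=1.[0]101   (p0,0)→(p1,1,+1)
state=p1 head=3 tape=1.1[1]01   (p1,1)→(p1,0,-1)
state=p1 head=2 tape=1.[1]001   (p1,1)→(p1,0,-1)
state=p1 head=1 tape=1[.]0001   (p1,.)→(p2,0,-1)
state=p2 head=0 tape=[1]00001   (p2,1)→(p2,0,+1)
state=p2 head=1 tape=0[0]0001   (p2,0)→(pH,1,+1)
state=pH head=2 tape=01[0]001
The non-blank tape span at halt is 010001.

010001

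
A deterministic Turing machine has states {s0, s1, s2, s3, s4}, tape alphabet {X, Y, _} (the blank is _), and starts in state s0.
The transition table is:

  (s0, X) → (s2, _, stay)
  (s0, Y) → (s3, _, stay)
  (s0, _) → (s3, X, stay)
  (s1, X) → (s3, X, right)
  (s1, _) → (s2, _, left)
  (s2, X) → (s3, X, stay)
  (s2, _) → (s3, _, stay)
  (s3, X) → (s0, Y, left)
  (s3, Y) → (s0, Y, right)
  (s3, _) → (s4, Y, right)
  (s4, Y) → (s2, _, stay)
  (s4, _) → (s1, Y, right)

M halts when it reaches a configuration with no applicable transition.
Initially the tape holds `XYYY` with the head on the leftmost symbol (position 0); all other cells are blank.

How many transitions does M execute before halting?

state=s0 head=0 tape=[X]YYY__   (s0,X)→(s2,_,stay)
state=s2 head=0 tape=[_]YYY__   (s2,_)→(s3,_,stay)
state=s3 head=0 tape=[_]YYY__   (s3,_)→(s4,Y,right)
state=s4 head=1 tape=Y[Y]YY__   (s4,Y)→(s2,_,stay)
state=s2 head=1 tape=Y[_]YY__   (s2,_)→(s3,_,stay)
state=s3 head=1 tape=Y[_]YY__   (s3,_)→(s4,Y,right)
state=s4 head=2 tape=YY[Y]Y__   (s4,Y)→(s2,_,stay)
state=s2 head=2 tape=YY[_]Y__   (s2,_)→(s3,_,stay)
state=s3 head=2 tape=YY[_]Y__   (s3,_)→(s4,Y,right)
state=s4 head=3 tape=YYY[Y]__   (s4,Y)→(s2,_,stay)
state=s2 head=3 tape=YYY[_]__   (s2,_)→(s3,_,stay)
state=s3 head=3 tape=YYY[_]__   (s3,_)→(s4,Y,right)
state=s4 head=4 tape=YYYY[_]_   (s4,_)→(s1,Y,right)
state=s1 head=5 tape=YYYYY[_]   (s1,_)→(s2,_,left)
state=s2 head=4 tape=YYYY[Y]_
M halts after 14 transitions.

14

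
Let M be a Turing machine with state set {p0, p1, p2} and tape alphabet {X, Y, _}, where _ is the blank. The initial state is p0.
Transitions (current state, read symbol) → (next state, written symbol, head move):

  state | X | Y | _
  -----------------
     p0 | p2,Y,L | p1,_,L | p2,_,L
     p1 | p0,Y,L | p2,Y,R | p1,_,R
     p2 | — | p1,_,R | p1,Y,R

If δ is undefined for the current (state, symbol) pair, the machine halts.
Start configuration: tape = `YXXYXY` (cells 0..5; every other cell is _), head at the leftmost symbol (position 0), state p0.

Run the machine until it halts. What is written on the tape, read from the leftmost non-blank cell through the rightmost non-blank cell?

state=p0 head=0 tape=_[Y]XXYXY   (p0,Y)→(p1,_,L)
state=p1 head=-1 tape=[_]_XXYXY   (p1,_)→(p1,_,R)
state=p1 head=0 tape=_[_]XXYXY   (p1,_)→(p1,_,R)
state=p1 head=1 tape=__[X]XYXY   (p1,X)→(p0,Y,L)
state=p0 head=0 tape=_[_]YXYXY   (p0,_)→(p2,_,L)
state=p2 head=-1 tape=[_]_YXYXY   (p2,_)→(p1,Y,R)
state=p1 head=0 tape=Y[_]YXYXY   (p1,_)→(p1,_,R)
state=p1 head=1 tape=Y_[Y]XYXY   (p1,Y)→(p2,Y,R)
state=p2 head=2 tape=Y_Y[X]YXY
The non-blank tape span at halt is Y_YXYXY.

Y_YXYXY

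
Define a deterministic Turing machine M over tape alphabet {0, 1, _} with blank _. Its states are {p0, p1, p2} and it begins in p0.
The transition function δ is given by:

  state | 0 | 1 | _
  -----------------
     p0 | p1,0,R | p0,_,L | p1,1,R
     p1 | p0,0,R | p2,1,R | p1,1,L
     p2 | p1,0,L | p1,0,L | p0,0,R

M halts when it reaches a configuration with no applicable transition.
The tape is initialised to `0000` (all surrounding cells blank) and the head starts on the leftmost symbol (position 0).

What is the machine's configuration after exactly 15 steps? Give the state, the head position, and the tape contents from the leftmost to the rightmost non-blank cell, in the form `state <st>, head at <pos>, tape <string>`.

state=p0 head=0 tape=[0]000__   (p0,0)→(p1,0,R)
state=p1 head=1 tape=0[0]00__   (p1,0)→(p0,0,R)
state=p0 head=2 tape=00[0]0__   (p0,0)→(p1,0,R)
state=p1 head=3 tape=000[0]__   (p1,0)→(p0,0,R)
state=p0 head=4 tape=0000[_]_   (p0,_)→(p1,1,R)
state=p1 head=5 tape=00001[_]   (p1,_)→(p1,1,L)
state=p1 head=4 tape=0000[1]1   (p1,1)→(p2,1,R)
state=p2 head=5 tape=00001[1]   (p2,1)→(p1,0,L)
state=p1 head=4 tape=0000[1]0   (p1,1)→(p2,1,R)
state=p2 head=5 tape=00001[0]   (p2,0)→(p1,0,L)
state=p1 head=4 tape=0000[1]0   (p1,1)→(p2,1,R)
state=p2 head=5 tape=00001[0]   (p2,0)→(p1,0,L)
state=p1 head=4 tape=0000[1]0   (p1,1)→(p2,1,R)
state=p2 head=5 tape=00001[0]   (p2,0)→(p1,0,L)
state=p1 head=4 tape=0000[1]0   (p1,1)→(p2,1,R)
state=p2 head=5 tape=00001[0]
After 15 steps: state p2, head at 5, tape 000010.

state p2, head at 5, tape 000010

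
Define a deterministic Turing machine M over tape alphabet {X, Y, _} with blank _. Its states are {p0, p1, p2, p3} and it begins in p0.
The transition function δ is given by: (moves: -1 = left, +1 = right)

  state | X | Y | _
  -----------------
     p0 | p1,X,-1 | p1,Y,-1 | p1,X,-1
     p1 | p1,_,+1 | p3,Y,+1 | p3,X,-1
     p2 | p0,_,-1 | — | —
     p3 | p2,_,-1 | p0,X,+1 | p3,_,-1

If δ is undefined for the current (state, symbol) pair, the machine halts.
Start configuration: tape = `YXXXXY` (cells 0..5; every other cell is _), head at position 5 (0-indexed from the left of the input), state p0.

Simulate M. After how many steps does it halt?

p0 | YXXXX[Y]__   read Y → write Y, move -1, go to p1
p1 | YXXX[X]Y__   read X → write _, move +1, go to p1
p1 | YXXX_[Y]__   read Y → write Y, move +1, go to p3
p3 | YXXX_Y[_]_   read _ → write _, move -1, go to p3
p3 | YXXX_[Y]__   read Y → write X, move +1, go to p0
p0 | YXXX_X[_]_   read _ → write X, move -1, go to p1
p1 | YXXX_[X]X_   read X → write _, move +1, go to p1
p1 | YXXX__[X]_   read X → write _, move +1, go to p1
p1 | YXXX___[_]   read _ → write X, move -1, go to p3
p3 | YXXX__[_]X   read _ → write _, move -1, go to p3
p3 | YXXX_[_]_X   read _ → write _, move -1, go to p3
p3 | YXXX[_]__X   read _ → write _, move -1, go to p3
p3 | YXX[X]___X   read X → write _, move -1, go to p2
p2 | YX[X]____X   read X → write _, move -1, go to p0
p0 | Y[X]_____X   read X → write X, move -1, go to p1
p1 | [Y]X_____X   read Y → write Y, move +1, go to p3
p3 | Y[X]_____X   read X → write _, move -1, go to p2
p2 | [Y]______X
M halts after 17 transitions.

17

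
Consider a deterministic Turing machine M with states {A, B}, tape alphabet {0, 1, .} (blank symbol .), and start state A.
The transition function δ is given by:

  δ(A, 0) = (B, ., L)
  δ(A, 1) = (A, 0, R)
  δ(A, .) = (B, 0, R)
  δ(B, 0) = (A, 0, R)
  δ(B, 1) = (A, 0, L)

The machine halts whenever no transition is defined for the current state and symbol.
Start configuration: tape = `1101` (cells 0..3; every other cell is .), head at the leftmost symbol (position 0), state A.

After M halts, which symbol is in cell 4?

A | [1]101..   read 1 → write 0, move R, go to A
A | 0[1]01..   read 1 → write 0, move R, go to A
A | 00[0]1..   read 0 → write ., move L, go to B
B | 0[0].1..   read 0 → write 0, move R, go to A
A | 00[.]1..   read . → write 0, move R, go to B
B | 000[1]..   read 1 → write 0, move L, go to A
A | 00[0]0..   read 0 → write ., move L, go to B
B | 0[0].0..   read 0 → write 0, move R, go to A
A | 00[.]0..   read . → write 0, move R, go to B
B | 000[0]..   read 0 → write 0, move R, go to A
A | 0000[.].   read . → write 0, move R, go to B
B | 00000[.]
Cell 4 holds 0 when M halts.

0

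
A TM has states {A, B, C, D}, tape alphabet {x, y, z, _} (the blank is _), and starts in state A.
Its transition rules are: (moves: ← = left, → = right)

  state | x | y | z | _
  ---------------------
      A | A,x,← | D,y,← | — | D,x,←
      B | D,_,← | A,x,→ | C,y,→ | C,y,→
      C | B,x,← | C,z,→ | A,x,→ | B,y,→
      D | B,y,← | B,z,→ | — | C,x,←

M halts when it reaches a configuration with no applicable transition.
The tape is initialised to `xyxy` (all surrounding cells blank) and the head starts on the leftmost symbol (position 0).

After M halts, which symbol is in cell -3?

z

state=A head=0 tape=___[x]yxy   (A,x)→(A,x,←)
state=A head=-1 tape=__[_]xyxy   (A,_)→(D,x,←)
state=D head=-2 tape=_[_]xxyxy   (D,_)→(C,x,←)
state=C head=-3 tape=[_]xxxyxy   (C,_)→(B,y,→)
state=B head=-2 tape=y[x]xxyxy   (B,x)→(D,_,←)
state=D head=-3 tape=[y]_xxyxy   (D,y)→(B,z,→)
state=B head=-2 tape=z[_]xxyxy   (B,_)→(C,y,→)
state=C head=-1 tape=zy[x]xyxy   (C,x)→(B,x,←)
state=B head=-2 tape=z[y]xxyxy   (B,y)→(A,x,→)
state=A head=-1 tape=zx[x]xyxy   (A,x)→(A,x,←)
state=A head=-2 tape=z[x]xxyxy   (A,x)→(A,x,←)
state=A head=-3 tape=[z]xxxyxy
Cell -3 holds z when M halts.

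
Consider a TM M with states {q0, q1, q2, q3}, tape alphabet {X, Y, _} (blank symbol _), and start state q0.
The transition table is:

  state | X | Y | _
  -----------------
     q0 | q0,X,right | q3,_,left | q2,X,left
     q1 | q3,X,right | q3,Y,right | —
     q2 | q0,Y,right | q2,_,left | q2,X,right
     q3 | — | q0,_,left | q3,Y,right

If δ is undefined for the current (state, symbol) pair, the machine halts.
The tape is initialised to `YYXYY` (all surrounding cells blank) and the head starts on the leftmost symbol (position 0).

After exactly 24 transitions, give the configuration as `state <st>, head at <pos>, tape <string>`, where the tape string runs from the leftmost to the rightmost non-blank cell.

state q0, head at 2, tape XXYYYXXYY

state=q0 head=0 tape=____[Y]YXYY   (q0,Y)→(q3,_,left)
state=q3 head=-1 tape=___[_]_YXYY   (q3,_)→(q3,Y,right)
state=q3 head=0 tape=___Y[_]YXYY   (q3,_)→(q3,Y,right)
state=q3 head=1 tape=___YY[Y]XYY   (q3,Y)→(q0,_,left)
state=q0 head=0 tape=___Y[Y]_XYY   (q0,Y)→(q3,_,left)
state=q3 head=-1 tape=___[Y]__XYY   (q3,Y)→(q0,_,left)
state=q0 head=-2 tape=__[_]___XYY   (q0,_)→(q2,X,left)
state=q2 head=-3 tape=_[_]X___XYY   (q2,_)→(q2,X,right)
state=q2 head=-2 tape=_X[X]___XYY   (q2,X)→(q0,Y,right)
state=q0 head=-1 tape=_XY[_]__XYY   (q0,_)→(q2,X,left)
state=q2 head=-2 tape=_X[Y]X__XYY   (q2,Y)→(q2,_,left)
state=q2 head=-3 tape=_[X]_X__XYY   (q2,X)→(q0,Y,right)
state=q0 head=-2 tape=_Y[_]X__XYY   (q0,_)→(q2,X,left)
state=q2 head=-3 tape=_[Y]XX__XYY   (q2,Y)→(q2,_,left)
state=q2 head=-4 tape=[_]_XX__XYY   (q2,_)→(q2,X,right)
state=q2 head=-3 tape=X[_]XX__XYY   (q2,_)→(q2,X,right)
state=q2 head=-2 tape=XX[X]X__XYY   (q2,X)→(q0,Y,right)
state=q0 head=-1 tape=XXY[X]__XYY   (q0,X)→(q0,X,right)
state=q0 head=0 tape=XXYX[_]_XYY   (q0,_)→(q2,X,left)
state=q2 head=-1 tape=XXY[X]X_XYY   (q2,X)→(q0,Y,right)
state=q0 head=0 tape=XXYY[X]_XYY   (q0,X)→(q0,X,right)
state=q0 head=1 tape=XXYYX[_]XYY   (q0,_)→(q2,X,left)
state=q2 head=0 tape=XXYY[X]XXYY   (q2,X)→(q0,Y,right)
state=q0 head=1 tape=XXYYY[X]XYY   (q0,X)→(q0,X,right)
state=q0 head=2 tape=XXYYYX[X]YY
After 24 steps: state q0, head at 2, tape XXYYYXXYY.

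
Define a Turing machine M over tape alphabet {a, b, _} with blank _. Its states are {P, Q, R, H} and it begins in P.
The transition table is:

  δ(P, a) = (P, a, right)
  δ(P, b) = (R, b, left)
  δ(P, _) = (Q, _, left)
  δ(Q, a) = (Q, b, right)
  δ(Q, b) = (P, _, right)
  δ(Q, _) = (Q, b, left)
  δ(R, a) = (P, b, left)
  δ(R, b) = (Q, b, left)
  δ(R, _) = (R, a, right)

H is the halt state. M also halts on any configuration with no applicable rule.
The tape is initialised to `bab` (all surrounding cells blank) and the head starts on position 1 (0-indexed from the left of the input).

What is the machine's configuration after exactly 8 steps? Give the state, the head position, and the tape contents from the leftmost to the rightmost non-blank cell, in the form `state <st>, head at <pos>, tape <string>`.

P | _b[a]b   read a → write a, move right, go to P
P | _ba[b]   read b → write b, move left, go to R
R | _b[a]b   read a → write b, move left, go to P
P | _[b]bb   read b → write b, move left, go to R
R | [_]bbb   read _ → write a, move right, go to R
R | a[b]bb   read b → write b, move left, go to Q
Q | [a]bbb   read a → write b, move right, go to Q
Q | b[b]bb   read b → write _, move right, go to P
P | b_[b]b
After 8 steps: state P, head at 1, tape b_bb.

state P, head at 1, tape b_bb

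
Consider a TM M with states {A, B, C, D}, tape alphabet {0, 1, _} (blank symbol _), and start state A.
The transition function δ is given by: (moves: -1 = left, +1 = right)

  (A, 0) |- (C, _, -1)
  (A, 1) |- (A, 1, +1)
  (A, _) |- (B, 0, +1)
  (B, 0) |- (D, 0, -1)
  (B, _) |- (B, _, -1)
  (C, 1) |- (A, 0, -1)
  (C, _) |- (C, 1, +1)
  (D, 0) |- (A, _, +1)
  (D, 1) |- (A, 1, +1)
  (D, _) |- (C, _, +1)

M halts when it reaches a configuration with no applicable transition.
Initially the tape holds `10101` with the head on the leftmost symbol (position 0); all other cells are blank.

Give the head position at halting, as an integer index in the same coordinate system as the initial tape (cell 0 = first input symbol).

3

state=A head=0 tape=__[1]0101   (A,1)→(A,1,+1)
state=A head=1 tape=__1[0]101   (A,0)→(C,_,-1)
state=C head=0 tape=__[1]_101   (C,1)→(A,0,-1)
state=A head=-1 tape=_[_]0_101   (A,_)→(B,0,+1)
state=B head=0 tape=_0[0]_101   (B,0)→(D,0,-1)
state=D head=-1 tape=_[0]0_101   (D,0)→(A,_,+1)
state=A head=0 tape=__[0]_101   (A,0)→(C,_,-1)
state=C head=-1 tape=_[_]__101   (C,_)→(C,1,+1)
state=C head=0 tape=_1[_]_101   (C,_)→(C,1,+1)
state=C head=1 tape=_11[_]101   (C,_)→(C,1,+1)
state=C head=2 tape=_111[1]01   (C,1)→(A,0,-1)
state=A head=1 tape=_11[1]001   (A,1)→(A,1,+1)
state=A head=2 tape=_111[0]01   (A,0)→(C,_,-1)
state=C head=1 tape=_11[1]_01   (C,1)→(A,0,-1)
state=A head=0 tape=_1[1]0_01   (A,1)→(A,1,+1)
state=A head=1 tape=_11[0]_01   (A,0)→(C,_,-1)
state=C head=0 tape=_1[1]__01   (C,1)→(A,0,-1)
state=A head=-1 tape=_[1]0__01   (A,1)→(A,1,+1)
state=A head=0 tape=_1[0]__01   (A,0)→(C,_,-1)
state=C head=-1 tape=_[1]___01   (C,1)→(A,0,-1)
state=A head=-2 tape=[_]0___01   (A,_)→(B,0,+1)
state=B head=-1 tape=0[0]___01   (B,0)→(D,0,-1)
state=D head=-2 tape=[0]0___01   (D,0)→(A,_,+1)
state=A head=-1 tape=_[0]___01   (A,0)→(C,_,-1)
state=C head=-2 tape=[_]____01   (C,_)→(C,1,+1)
state=C head=-1 tape=1[_]___01   (C,_)→(C,1,+1)
state=C head=0 tape=11[_]__01   (C,_)→(C,1,+1)
state=C head=1 tape=111[_]_01   (C,_)→(C,1,+1)
state=C head=2 tape=1111[_]01   (C,_)→(C,1,+1)
state=C head=3 tape=11111[0]1
At halt the head is at cell 3.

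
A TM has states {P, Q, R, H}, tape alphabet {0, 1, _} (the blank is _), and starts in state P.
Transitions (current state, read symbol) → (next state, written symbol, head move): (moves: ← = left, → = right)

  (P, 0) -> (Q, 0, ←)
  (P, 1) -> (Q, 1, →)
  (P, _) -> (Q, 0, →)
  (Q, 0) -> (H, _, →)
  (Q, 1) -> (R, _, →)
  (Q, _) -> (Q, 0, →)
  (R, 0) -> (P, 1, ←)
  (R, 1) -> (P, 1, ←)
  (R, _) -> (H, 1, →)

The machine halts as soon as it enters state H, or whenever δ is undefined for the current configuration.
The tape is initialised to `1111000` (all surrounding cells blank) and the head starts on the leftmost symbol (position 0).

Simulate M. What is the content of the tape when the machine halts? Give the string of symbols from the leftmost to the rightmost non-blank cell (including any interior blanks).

state=P head=0 tape=[1]111000__   (P,1)→(Q,1,→)
state=Q head=1 tape=1[1]11000__   (Q,1)→(R,_,→)
state=R head=2 tape=1_[1]1000__   (R,1)→(P,1,←)
state=P head=1 tape=1[_]11000__   (P,_)→(Q,0,→)
state=Q head=2 tape=10[1]1000__   (Q,1)→(R,_,→)
state=R head=3 tape=10_[1]000__   (R,1)→(P,1,←)
state=P head=2 tape=10[_]1000__   (P,_)→(Q,0,→)
state=Q head=3 tape=100[1]000__   (Q,1)→(R,_,→)
state=R head=4 tape=100_[0]00__   (R,0)→(P,1,←)
state=P head=3 tape=100[_]100__   (P,_)→(Q,0,→)
state=Q head=4 tape=1000[1]00__   (Q,1)→(R,_,→)
state=R head=5 tape=1000_[0]0__   (R,0)→(P,1,←)
state=P head=4 tape=1000[_]10__   (P,_)→(Q,0,→)
state=Q head=5 tape=10000[1]0__   (Q,1)→(R,_,→)
state=R head=6 tape=10000_[0]__   (R,0)→(P,1,←)
state=P head=5 tape=10000[_]1__   (P,_)→(Q,0,→)
state=Q head=6 tape=100000[1]__   (Q,1)→(R,_,→)
state=R head=7 tape=100000_[_]_   (R,_)→(H,1,→)
state=H head=8 tape=100000_1[_]
The non-blank tape span at halt is 100000_1.

100000_1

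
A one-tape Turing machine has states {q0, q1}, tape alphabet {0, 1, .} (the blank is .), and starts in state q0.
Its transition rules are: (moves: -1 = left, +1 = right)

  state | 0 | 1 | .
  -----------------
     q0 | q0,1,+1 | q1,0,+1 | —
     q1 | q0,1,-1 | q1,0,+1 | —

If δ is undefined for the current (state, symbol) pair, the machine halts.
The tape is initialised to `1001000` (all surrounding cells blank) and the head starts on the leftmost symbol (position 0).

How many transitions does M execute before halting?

17

q0 | [1]001000.   read 1 → write 0, move +1, go to q1
q1 | 0[0]01000.   read 0 → write 1, move -1, go to q0
q0 | [0]101000.   read 0 → write 1, move +1, go to q0
q0 | 1[1]01000.   read 1 → write 0, move +1, go to q1
q1 | 10[0]1000.   read 0 → write 1, move -1, go to q0
q0 | 1[0]11000.   read 0 → write 1, move +1, go to q0
q0 | 11[1]1000.   read 1 → write 0, move +1, go to q1
q1 | 110[1]000.   read 1 → write 0, move +1, go to q1
q1 | 1100[0]00.   read 0 → write 1, move -1, go to q0
q0 | 110[0]100.   read 0 → write 1, move +1, go to q0
q0 | 1101[1]00.   read 1 → write 0, move +1, go to q1
q1 | 11010[0]0.   read 0 → write 1, move -1, go to q0
q0 | 1101[0]10.   read 0 → write 1, move +1, go to q0
q0 | 11011[1]0.   read 1 → write 0, move +1, go to q1
q1 | 110110[0].   read 0 → write 1, move -1, go to q0
q0 | 11011[0]1.   read 0 → write 1, move +1, go to q0
q0 | 110111[1].   read 1 → write 0, move +1, go to q1
q1 | 1101110[.]
M halts after 17 transitions.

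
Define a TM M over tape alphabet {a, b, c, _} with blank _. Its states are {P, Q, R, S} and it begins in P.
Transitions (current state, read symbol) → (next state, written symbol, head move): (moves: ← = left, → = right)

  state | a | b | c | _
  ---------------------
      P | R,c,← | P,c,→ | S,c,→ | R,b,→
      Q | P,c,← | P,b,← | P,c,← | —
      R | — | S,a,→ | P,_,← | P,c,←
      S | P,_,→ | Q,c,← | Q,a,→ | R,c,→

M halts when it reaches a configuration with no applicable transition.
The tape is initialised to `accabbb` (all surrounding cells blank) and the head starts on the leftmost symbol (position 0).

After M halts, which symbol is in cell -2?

c

state=P head=0 tape=__[a]ccabbb   (P,a)→(R,c,←)
state=R head=-1 tape=_[_]cccabbb   (R,_)→(P,c,←)
state=P head=-2 tape=[_]ccccabbb   (P,_)→(R,b,→)
state=R head=-1 tape=b[c]cccabbb   (R,c)→(P,_,←)
state=P head=-2 tape=[b]_cccabbb   (P,b)→(P,c,→)
state=P head=-1 tape=c[_]cccabbb   (P,_)→(R,b,→)
state=R head=0 tape=cb[c]ccabbb   (R,c)→(P,_,←)
state=P head=-1 tape=c[b]_ccabbb   (P,b)→(P,c,→)
state=P head=0 tape=cc[_]ccabbb   (P,_)→(R,b,→)
state=R head=1 tape=ccb[c]cabbb   (R,c)→(P,_,←)
state=P head=0 tape=cc[b]_cabbb   (P,b)→(P,c,→)
state=P head=1 tape=ccc[_]cabbb   (P,_)→(R,b,→)
state=R head=2 tape=cccb[c]abbb   (R,c)→(P,_,←)
state=P head=1 tape=ccc[b]_abbb   (P,b)→(P,c,→)
state=P head=2 tape=cccc[_]abbb   (P,_)→(R,b,→)
state=R head=3 tape=ccccb[a]bbb
Cell -2 holds c when M halts.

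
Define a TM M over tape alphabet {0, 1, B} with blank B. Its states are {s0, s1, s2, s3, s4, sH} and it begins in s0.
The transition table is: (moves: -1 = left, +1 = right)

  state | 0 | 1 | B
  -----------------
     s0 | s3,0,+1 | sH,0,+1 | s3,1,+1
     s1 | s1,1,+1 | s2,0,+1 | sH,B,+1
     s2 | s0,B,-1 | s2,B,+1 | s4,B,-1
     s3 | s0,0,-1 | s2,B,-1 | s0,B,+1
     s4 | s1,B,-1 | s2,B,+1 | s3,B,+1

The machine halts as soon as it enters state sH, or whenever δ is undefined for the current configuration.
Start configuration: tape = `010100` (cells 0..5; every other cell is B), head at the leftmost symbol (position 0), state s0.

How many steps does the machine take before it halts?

8

s0 | B[0]10100   read 0 → write 0, move +1, go to s3
s3 | B0[1]0100   read 1 → write B, move -1, go to s2
s2 | B[0]B0100   read 0 → write B, move -1, go to s0
s0 | [B]BB0100   read B → write 1, move +1, go to s3
s3 | 1[B]B0100   read B → write B, move +1, go to s0
s0 | 1B[B]0100   read B → write 1, move +1, go to s3
s3 | 1B1[0]100   read 0 → write 0, move -1, go to s0
s0 | 1B[1]0100   read 1 → write 0, move +1, go to sH
sH | 1B0[0]100
M halts after 8 transitions.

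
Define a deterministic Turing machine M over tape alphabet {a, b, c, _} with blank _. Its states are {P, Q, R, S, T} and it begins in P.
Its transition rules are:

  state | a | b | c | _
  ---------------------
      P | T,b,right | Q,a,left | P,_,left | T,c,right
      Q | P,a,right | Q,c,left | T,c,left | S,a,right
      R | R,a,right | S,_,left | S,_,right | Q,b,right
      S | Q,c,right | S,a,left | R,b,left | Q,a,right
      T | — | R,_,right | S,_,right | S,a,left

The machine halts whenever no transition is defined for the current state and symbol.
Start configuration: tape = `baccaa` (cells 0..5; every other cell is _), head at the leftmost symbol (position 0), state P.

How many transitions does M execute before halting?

P | _[b]accaa   read b → write a, move left, go to Q
Q | [_]aaccaa   read _ → write a, move right, go to S
S | a[a]accaa   read a → write c, move right, go to Q
Q | ac[a]ccaa   read a → write a, move right, go to P
P | aca[c]caa   read c → write _, move left, go to P
P | ac[a]_caa   read a → write b, move right, go to T
T | acb[_]caa   read _ → write a, move left, go to S
S | ac[b]acaa   read b → write a, move left, go to S
S | a[c]aacaa   read c → write b, move left, go to R
R | [a]baacaa   read a → write a, move right, go to R
R | a[b]aacaa   read b → write _, move left, go to S
S | [a]_aacaa   read a → write c, move right, go to Q
Q | c[_]aacaa   read _ → write a, move right, go to S
S | ca[a]acaa   read a → write c, move right, go to Q
Q | cac[a]caa   read a → write a, move right, go to P
P | caca[c]aa   read c → write _, move left, go to P
P | cac[a]_aa   read a → write b, move right, go to T
T | cacb[_]aa   read _ → write a, move left, go to S
S | cac[b]aaa   read b → write a, move left, go to S
S | ca[c]aaaa   read c → write b, move left, go to R
R | c[a]baaaa   read a → write a, move right, go to R
R | ca[b]aaaa   read b → write _, move left, go to S
S | c[a]_aaaa   read a → write c, move right, go to Q
Q | cc[_]aaaa   read _ → write a, move right, go to S
S | cca[a]aaa   read a → write c, move right, go to Q
Q | ccac[a]aa   read a → write a, move right, go to P
P | ccaca[a]a   read a → write b, move right, go to T
T | ccacab[a]
M halts after 27 transitions.

27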